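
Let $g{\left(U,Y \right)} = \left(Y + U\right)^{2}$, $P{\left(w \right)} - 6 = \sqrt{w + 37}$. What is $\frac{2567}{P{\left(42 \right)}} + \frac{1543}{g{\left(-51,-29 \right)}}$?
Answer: $- \frac{98506451}{275200} + \frac{2567 \sqrt{79}}{43} \approx 172.66$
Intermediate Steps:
$P{\left(w \right)} = 6 + \sqrt{37 + w}$ ($P{\left(w \right)} = 6 + \sqrt{w + 37} = 6 + \sqrt{37 + w}$)
$g{\left(U,Y \right)} = \left(U + Y\right)^{2}$
$\frac{2567}{P{\left(42 \right)}} + \frac{1543}{g{\left(-51,-29 \right)}} = \frac{2567}{6 + \sqrt{37 + 42}} + \frac{1543}{\left(-51 - 29\right)^{2}} = \frac{2567}{6 + \sqrt{79}} + \frac{1543}{\left(-80\right)^{2}} = \frac{2567}{6 + \sqrt{79}} + \frac{1543}{6400} = \frac{1543}{6400} + \frac{2567}{6 + \sqrt{79}}$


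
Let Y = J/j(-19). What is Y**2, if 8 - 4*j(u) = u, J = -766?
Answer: 9388096/729 ≈ 12878.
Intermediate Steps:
j(u) = 2 - u/4
Y = -3064/27 (Y = -766/(2 - 1/4*(-19)) = -766/(2 + 19/4) = -766/27/4 = -766*4/27 = -3064/27 ≈ -113.48)
Y**2 = (-3064/27)**2 = 9388096/729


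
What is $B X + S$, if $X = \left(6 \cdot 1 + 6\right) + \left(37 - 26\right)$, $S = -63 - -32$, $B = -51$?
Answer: $-1204$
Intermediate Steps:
$S = -31$ ($S = -63 + 32 = -31$)
$X = 23$ ($X = \left(6 + 6\right) + 11 = 12 + 11 = 23$)
$B X + S = \left(-51\right) 23 - 31 = -1173 - 31 = -1204$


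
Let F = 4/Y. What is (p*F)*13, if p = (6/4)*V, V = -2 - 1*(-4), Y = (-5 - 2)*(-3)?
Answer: 52/7 ≈ 7.4286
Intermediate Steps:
Y = 21 (Y = -7*(-3) = 21)
F = 4/21 ≈ 0.19048
V = 2 (V = -2 + 4 = 2)
p = 3 (p = (6/4)*2 = (6*(1/4))*2 = (3/2)*2 = 3)
(p*F)*13 = (3*(4/21))*13 = (4/7)*13 = 52/7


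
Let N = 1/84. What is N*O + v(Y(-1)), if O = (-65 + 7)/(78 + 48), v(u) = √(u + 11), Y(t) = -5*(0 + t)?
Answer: 21139/5292 ≈ 3.9945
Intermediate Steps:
N = 1/84 ≈ 0.011905
Y(t) = -5*t
v(u) = √(11 + u)
O = -29/63 (O = -58/126 = -58*1/126 = -29/63 ≈ -0.46032)
N*O + v(Y(-1)) = (1/84)*(-29/63) + √(11 - 5*(-1)) = -29/5292 + √(11 + 5) = -29/5292 + √16 = -29/5292 + 4 = 21139/5292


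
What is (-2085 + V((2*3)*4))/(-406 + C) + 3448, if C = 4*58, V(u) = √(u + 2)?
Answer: 200679/58 - √26/174 ≈ 3460.0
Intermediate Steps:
V(u) = √(2 + u)
C = 232
(-2085 + V((2*3)*4))/(-406 + C) + 3448 = (-2085 + √(2 + (2*3)*4))/(-406 + 232) + 3448 = (-2085 + √(2 + 6*4))/(-174) + 3448 = (-2085 + √(2 + 24))*(-1/174) + 3448 = (-2085 + √26)*(-1/174) + 3448 = (695/58 - √26/174) + 3448 = 200679/58 - √26/174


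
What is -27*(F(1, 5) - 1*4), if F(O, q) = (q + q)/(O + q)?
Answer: 63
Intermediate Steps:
F(O, q) = 2*q/(O + q) (F(O, q) = (2*q)/(O + q) = 2*q/(O + q))
-27*(F(1, 5) - 1*4) = -27*(2*5/(1 + 5) - 1*4) = -27*(2*5/6 - 4) = -27*(2*5*(⅙) - 4) = -27*(5/3 - 4) = -27*(-7/3) = 63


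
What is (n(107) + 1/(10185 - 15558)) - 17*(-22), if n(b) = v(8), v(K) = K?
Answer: 2052485/5373 ≈ 382.00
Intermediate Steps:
n(b) = 8
(n(107) + 1/(10185 - 15558)) - 17*(-22) = (8 + 1/(10185 - 15558)) - 17*(-22) = (8 + 1/(-5373)) + 374 = (8 - 1/5373) + 374 = 42983/5373 + 374 = 2052485/5373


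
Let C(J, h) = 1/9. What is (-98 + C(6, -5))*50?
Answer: -44050/9 ≈ -4894.4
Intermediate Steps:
C(J, h) = 1/9
(-98 + C(6, -5))*50 = (-98 + 1/9)*50 = -881/9*50 = -44050/9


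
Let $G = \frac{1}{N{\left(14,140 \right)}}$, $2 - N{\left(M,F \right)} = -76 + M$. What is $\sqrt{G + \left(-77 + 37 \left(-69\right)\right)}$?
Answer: $\frac{i \sqrt{168319}}{8} \approx 51.283 i$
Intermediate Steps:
$N{\left(M,F \right)} = 78 - M$ ($N{\left(M,F \right)} = 2 - \left(-76 + M\right) = 78 - M$)
$G = \frac{1}{64}$ ($G = \frac{1}{78 - 14} = \frac{1}{64} \approx 0.015625$)
$\sqrt{G + \left(-77 + 37 \left(-69\right)\right)} = \sqrt{\frac{1}{64} + \left(-77 + 37 \left(-69\right)\right)} = \sqrt{\frac{1}{64} - 2630} = \sqrt{- \frac{168319}{64}} = \frac{i \sqrt{168319}}{8}$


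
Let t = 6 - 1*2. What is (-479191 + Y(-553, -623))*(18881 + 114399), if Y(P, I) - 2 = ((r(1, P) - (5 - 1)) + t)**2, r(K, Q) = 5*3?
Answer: -63836321920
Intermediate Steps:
r(K, Q) = 15
t = 4 (t = 6 - 2 = 4)
Y(P, I) = 227 (Y(P, I) = 2 + ((15 - (5 - 1)) + 4)**2 = 2 + ((15 - 1*4) + 4)**2 = 2 + ((15 - 4) + 4)**2 = 2 + (11 + 4)**2 = 2 + 15**2 = 2 + 225 = 227)
(-479191 + Y(-553, -623))*(18881 + 114399) = (-479191 + 227)*(18881 + 114399) = -478964*133280 = -63836321920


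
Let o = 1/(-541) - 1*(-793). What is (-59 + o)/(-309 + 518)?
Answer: 397093/113069 ≈ 3.5120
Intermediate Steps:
o = 429012/541 (o = -1/541 + 793 = 429012/541 ≈ 793.00)
(-59 + o)/(-309 + 518) = (-59 + 429012/541)/(-309 + 518) = (397093/541)/209 = (1/209)*(397093/541) = 397093/113069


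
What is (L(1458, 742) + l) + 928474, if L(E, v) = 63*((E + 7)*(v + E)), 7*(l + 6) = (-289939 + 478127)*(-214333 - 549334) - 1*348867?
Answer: -142285471987/7 ≈ -2.0326e+10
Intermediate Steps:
l = -143713314305/7 (l = -6 + ((-289939 + 478127)*(-214333 - 549334) - 1*348867)/7 = -6 + (188188*(-763667) - 348867)/7 = -6 + (-143712965396 - 348867)/7 = -6 + (⅐)*(-143713314263) = -6 - 143713314263/7 = -143713314305/7 ≈ -2.0530e+10)
L(E, v) = 63*(7 + E)*(E + v) (L(E, v) = 63*((7 + E)*(E + v)) = 63*(7 + E)*(E + v))
(L(1458, 742) + l) + 928474 = ((63*1458² + 441*1458 + 441*742 + 63*1458*742) - 143713314305/7) + 928474 = ((63*2125764 + 642978 + 327222 + 68155668) - 143713314305/7) + 928474 = ((133923132 + 642978 + 327222 + 68155668) - 143713314305/7) + 928474 = (203049000 - 143713314305/7) + 928474 = -142291971305/7 + 928474 = -142285471987/7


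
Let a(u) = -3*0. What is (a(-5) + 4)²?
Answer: 16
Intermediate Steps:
a(u) = 0
(a(-5) + 4)² = (0 + 4)² = 4² = 16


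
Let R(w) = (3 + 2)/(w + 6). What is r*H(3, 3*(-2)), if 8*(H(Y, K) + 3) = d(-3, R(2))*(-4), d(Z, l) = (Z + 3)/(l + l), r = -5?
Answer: 15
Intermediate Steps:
R(w) = 5/(6 + w)
d(Z, l) = (3 + Z)/(2*l) (d(Z, l) = (3 + Z)/((2*l)) = (3 + Z)*(1/(2*l)) = (3 + Z)/(2*l))
H(Y, K) = -3 (H(Y, K) = -3 + (((3 - 3)/(2*((5/(6 + 2)))))*(-4))/8 = -3 + (((½)*0/(5/8))*(-4))/8 = -3 + (((½)*(8/5)*0)*(-4))/8 = -3 + (0*(-4))/8 = -3 + (⅛)*0 = -3 + 0 = -3)
r*H(3, 3*(-2)) = -5*(-3) = 15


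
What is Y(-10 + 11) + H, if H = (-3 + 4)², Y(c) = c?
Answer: 2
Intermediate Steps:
H = 1 (H = 1² = 1)
Y(-10 + 11) + H = (-10 + 11) + 1 = 1 + 1 = 2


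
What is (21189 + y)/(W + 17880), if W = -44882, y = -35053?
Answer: 6932/13501 ≈ 0.51344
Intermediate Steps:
(21189 + y)/(W + 17880) = (21189 - 35053)/(-44882 + 17880) = -13864/(-27002) = -13864*(-1/27002) = 6932/13501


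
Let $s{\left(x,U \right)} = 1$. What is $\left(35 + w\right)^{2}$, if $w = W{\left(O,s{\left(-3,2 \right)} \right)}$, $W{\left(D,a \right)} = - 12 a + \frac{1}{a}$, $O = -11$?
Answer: $576$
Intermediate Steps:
$W{\left(D,a \right)} = \frac{1}{a} - 12 a$
$w = -11$ ($w = 1^{-1} - 12 = 1 - 12 = -11$)
$\left(35 + w\right)^{2} = \left(35 - 11\right)^{2} = 24^{2} = 576$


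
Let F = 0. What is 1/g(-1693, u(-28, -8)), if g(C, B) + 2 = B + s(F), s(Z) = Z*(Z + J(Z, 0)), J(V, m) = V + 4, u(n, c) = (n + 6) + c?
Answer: -1/32 ≈ -0.031250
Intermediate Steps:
u(n, c) = 6 + c + n (u(n, c) = (6 + n) + c = 6 + c + n)
J(V, m) = 4 + V
s(Z) = Z*(4 + 2*Z) (s(Z) = Z*(Z + (4 + Z)) = Z*(4 + 2*Z))
g(C, B) = -2 + B (g(C, B) = -2 + (B + 2*0*(2 + 0)) = -2 + (B + 2*0*2) = -2 + (B + 0) = -2 + B)
1/g(-1693, u(-28, -8)) = 1/(-2 + (6 - 8 - 28)) = 1/(-2 - 30) = 1/(-32) = -1/32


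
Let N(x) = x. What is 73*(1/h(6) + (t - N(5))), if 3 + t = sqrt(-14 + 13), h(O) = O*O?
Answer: -20951/36 + 73*I ≈ -581.97 + 73.0*I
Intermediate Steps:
h(O) = O**2
t = -3 + I (t = -3 + sqrt(-14 + 13) = -3 + sqrt(-1) = -3 + I ≈ -3.0 + 1.0*I)
73*(1/h(6) + (t - N(5))) = 73*(1/(6**2) + ((-3 + I) - 1*5)) = 73*(1/36 + ((-3 + I) - 5)) = 73*(1/36 + (-8 + I)) = 73*(-287/36 + I) = -20951/36 + 73*I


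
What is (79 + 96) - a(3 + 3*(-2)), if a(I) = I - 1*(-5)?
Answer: 173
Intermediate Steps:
a(I) = 5 + I (a(I) = I + 5 = 5 + I)
(79 + 96) - a(3 + 3*(-2)) = (79 + 96) - (5 + (3 + 3*(-2))) = 175 - (5 + (3 - 6)) = 175 - (5 - 3) = 175 - 1*2 = 175 - 2 = 173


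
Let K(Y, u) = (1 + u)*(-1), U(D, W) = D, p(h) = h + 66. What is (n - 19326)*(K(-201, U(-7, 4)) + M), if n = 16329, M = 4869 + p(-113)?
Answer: -14469516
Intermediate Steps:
p(h) = 66 + h
M = 4822 (M = 4869 + (66 - 113) = 4869 - 47 = 4822)
K(Y, u) = -1 - u
(n - 19326)*(K(-201, U(-7, 4)) + M) = (16329 - 19326)*((-1 - 1*(-7)) + 4822) = -2997*((-1 + 7) + 4822) = -2997*(6 + 4822) = -2997*4828 = -14469516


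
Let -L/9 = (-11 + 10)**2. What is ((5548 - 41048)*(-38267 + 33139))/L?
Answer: -182044000/9 ≈ -2.0227e+7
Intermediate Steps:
L = -9 (L = -9*(-11 + 10)**2 = -9*(-1)**2 = -9*1 = -9)
((5548 - 41048)*(-38267 + 33139))/L = ((5548 - 41048)*(-38267 + 33139))/(-9) = -35500*(-5128)*(-1/9) = 182044000*(-1/9) = -182044000/9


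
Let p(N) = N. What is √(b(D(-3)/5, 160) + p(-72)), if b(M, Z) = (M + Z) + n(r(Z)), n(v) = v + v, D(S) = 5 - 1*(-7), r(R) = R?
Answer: 6*√285/5 ≈ 20.258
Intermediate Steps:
D(S) = 12 (D(S) = 5 + 7 = 12)
n(v) = 2*v
b(M, Z) = M + 3*Z (b(M, Z) = (M + Z) + 2*Z = M + 3*Z)
√(b(D(-3)/5, 160) + p(-72)) = √((12/5 + 3*160) - 72) = √((12*(⅕) + 480) - 72) = √((12/5 + 480) - 72) = √(2412/5 - 72) = √(2052/5) = 6*√285/5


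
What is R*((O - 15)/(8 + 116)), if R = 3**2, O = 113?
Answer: 441/62 ≈ 7.1129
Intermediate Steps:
R = 9
R*((O - 15)/(8 + 116)) = 9*((113 - 15)/(8 + 116)) = 9*(98/124) = 9*(98*(1/124)) = 9*(49/62) = 441/62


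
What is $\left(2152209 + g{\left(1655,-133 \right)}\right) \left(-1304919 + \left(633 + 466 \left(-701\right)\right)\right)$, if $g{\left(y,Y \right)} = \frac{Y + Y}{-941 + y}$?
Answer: $- \frac{179017597233280}{51} \approx -3.5102 \cdot 10^{12}$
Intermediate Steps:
$g{\left(y,Y \right)} = \frac{2 Y}{-941 + y}$
$\left(2152209 + g{\left(1655,-133 \right)}\right) \left(-1304919 + \left(633 + 466 \left(-701\right)\right)\right) = \left(2152209 + 2 \left(-133\right) \frac{1}{-941 + 1655}\right) \left(-1304919 + \left(633 + 466 \left(-701\right)\right)\right) = \left(2152209 + 2 \left(-133\right) \frac{1}{714}\right) \left(-1304919 + \left(633 - 326666\right)\right) = \left(2152209 + 2 \left(-133\right) \frac{1}{714}\right) \left(-1304919 - 326033\right) = \left(2152209 - \frac{19}{51}\right) \left(-1630952\right) = \frac{109762640}{51} \left(-1630952\right) = - \frac{179017597233280}{51}$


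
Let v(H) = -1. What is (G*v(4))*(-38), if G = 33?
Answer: 1254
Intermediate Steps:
(G*v(4))*(-38) = (33*(-1))*(-38) = -33*(-38) = 1254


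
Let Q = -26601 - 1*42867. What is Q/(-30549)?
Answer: 23156/10183 ≈ 2.2740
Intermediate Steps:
Q = -69468 (Q = -26601 - 42867 = -69468)
Q/(-30549) = -69468/(-30549) = -69468*(-1/30549) = 23156/10183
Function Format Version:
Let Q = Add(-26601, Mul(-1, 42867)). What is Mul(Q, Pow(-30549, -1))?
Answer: Rational(23156, 10183) ≈ 2.2740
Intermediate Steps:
Q = -69468 (Q = Add(-26601, -42867) = -69468)
Mul(Q, Pow(-30549, -1)) = Mul(-69468, Pow(-30549, -1)) = Mul(-69468, Rational(-1, 30549)) = Rational(23156, 10183)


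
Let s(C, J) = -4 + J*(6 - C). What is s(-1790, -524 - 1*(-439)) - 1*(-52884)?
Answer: -99780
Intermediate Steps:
s(-1790, -524 - 1*(-439)) - 1*(-52884) = (-4 + 6*(-524 - 1*(-439)) - 1*(-1790)*(-524 - 1*(-439))) - 1*(-52884) = (-4 + 6*(-524 + 439) - 1*(-1790)*(-524 + 439)) + 52884 = (-4 + 6*(-85) - 1*(-1790)*(-85)) + 52884 = (-4 - 510 - 152150) + 52884 = -152664 + 52884 = -99780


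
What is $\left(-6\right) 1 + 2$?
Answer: $-4$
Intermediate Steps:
$\left(-6\right) 1 + 2 = -6 + 2 = -4$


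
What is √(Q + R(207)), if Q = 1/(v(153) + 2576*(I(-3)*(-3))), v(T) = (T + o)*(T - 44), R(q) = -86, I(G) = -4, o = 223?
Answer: I*√111134230570/35948 ≈ 9.2736*I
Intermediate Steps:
v(T) = (-44 + T)*(223 + T) (v(T) = (T + 223)*(T - 44) = (223 + T)*(-44 + T) = (-44 + T)*(223 + T))
Q = 1/71896 (Q = 1/((-9812 + 153² + 179*153) + 2576*(-4*(-3))) = 1/((-9812 + 23409 + 27387) + 2576*12) = 1/(40984 + 30912) = 1/71896 ≈ 1.3909e-5)
√(Q + R(207)) = √(1/71896 - 86) = √(-6183055/71896) = I*√111134230570/35948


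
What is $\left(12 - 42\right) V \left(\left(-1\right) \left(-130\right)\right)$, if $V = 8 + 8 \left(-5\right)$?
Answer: $124800$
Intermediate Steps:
$V = -32$ ($V = 8 - 40 = -32$)
$\left(12 - 42\right) V \left(\left(-1\right) \left(-130\right)\right) = \left(12 - 42\right) \left(-32\right) \left(\left(-1\right) \left(-130\right)\right) = \left(12 - 42\right) \left(-32\right) 130 = \left(-30\right) \left(-32\right) 130 = 960 \cdot 130 = 124800$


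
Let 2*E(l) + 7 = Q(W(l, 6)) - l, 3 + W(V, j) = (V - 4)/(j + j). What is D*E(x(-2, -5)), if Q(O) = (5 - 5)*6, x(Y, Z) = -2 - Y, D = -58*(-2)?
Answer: -406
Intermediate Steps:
W(V, j) = -3 + (-4 + V)/(2*j) (W(V, j) = -3 + (V - 4)/(j + j) = -3 + (-4 + V)/((2*j)) = -3 + (-4 + V)*(1/(2*j)) = -3 + (-4 + V)/(2*j))
D = 116
Q(O) = 0 (Q(O) = 0*6 = 0)
E(l) = -7/2 - l/2 (E(l) = -7/2 + (0 - l)/2 = -7/2 + (-l)/2 = -7/2 - l/2)
D*E(x(-2, -5)) = 116*(-7/2 - (-2 - 1*(-2))/2) = 116*(-7/2 - (-2 + 2)/2) = 116*(-7/2 - ½*0) = 116*(-7/2 + 0) = 116*(-7/2) = -406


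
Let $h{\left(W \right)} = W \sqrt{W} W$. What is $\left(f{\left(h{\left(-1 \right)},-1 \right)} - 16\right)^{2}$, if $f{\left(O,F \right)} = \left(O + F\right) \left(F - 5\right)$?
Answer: $64 + 120 i \approx 64.0 + 120.0 i$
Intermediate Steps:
$h{\left(W \right)} = W^{\frac{5}{2}}$ ($h{\left(W \right)} = W^{\frac{3}{2}} W = W^{\frac{5}{2}}$)
$f{\left(O,F \right)} = \left(-5 + F\right) \left(F + O\right)$ ($f{\left(O,F \right)} = \left(F + O\right) \left(-5 + F\right) = \left(-5 + F\right) \left(F + O\right)$)
$\left(f{\left(h{\left(-1 \right)},-1 \right)} - 16\right)^{2} = \left(\left(\left(-1\right)^{2} - -5 - 5 \left(-1\right)^{\frac{5}{2}} - \left(-1\right)^{\frac{5}{2}}\right) - 16\right)^{2} = \left(\left(1 + 5 - 5 i - i\right) - 16\right)^{2} = \left(\left(6 - 6 i\right) - 16\right)^{2} = \left(-10 - 6 i\right)^{2}$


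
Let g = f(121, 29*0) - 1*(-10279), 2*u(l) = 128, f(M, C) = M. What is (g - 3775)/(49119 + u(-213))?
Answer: 6625/49183 ≈ 0.13470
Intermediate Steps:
u(l) = 64 (u(l) = (1/2)*128 = 64)
g = 10400 (g = 121 - 1*(-10279) = 121 + 10279 = 10400)
(g - 3775)/(49119 + u(-213)) = (10400 - 3775)/(49119 + 64) = 6625/49183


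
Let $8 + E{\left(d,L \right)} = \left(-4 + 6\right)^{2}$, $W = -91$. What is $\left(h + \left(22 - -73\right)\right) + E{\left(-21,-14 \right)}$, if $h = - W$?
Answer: $182$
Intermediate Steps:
$h = 91$ ($h = \left(-1\right) \left(-91\right) = 91$)
$E{\left(d,L \right)} = -4$ ($E{\left(d,L \right)} = -8 + \left(-4 + 6\right)^{2} = -8 + 2^{2} = -8 + 4 = -4$)
$\left(h + \left(22 - -73\right)\right) + E{\left(-21,-14 \right)} = \left(91 + \left(22 - -73\right)\right) - 4 = \left(91 + \left(22 + 73\right)\right) - 4 = \left(91 + 95\right) - 4 = 186 - 4 = 182$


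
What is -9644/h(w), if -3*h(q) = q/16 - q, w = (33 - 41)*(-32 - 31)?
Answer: -19288/315 ≈ -61.232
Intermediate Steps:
w = 504 (w = -8*(-63) = 504)
h(q) = 5*q/16 (h(q) = -(q/16 - q)/3 = -(-5)*q/16 = 5*q/16)
-9644/h(w) = -9644/((5/16)*504) = -9644/315/2 = -9644*2/315 = -19288/315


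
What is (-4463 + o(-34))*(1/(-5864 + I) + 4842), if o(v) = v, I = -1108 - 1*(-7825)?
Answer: -18573630819/853 ≈ -2.1774e+7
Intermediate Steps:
I = 6717 (I = -1108 + 7825 = 6717)
(-4463 + o(-34))*(1/(-5864 + I) + 4842) = (-4463 - 34)*(1/(-5864 + 6717) + 4842) = -4497*(1/853 + 4842) = -4497*4130227/853 = -18573630819/853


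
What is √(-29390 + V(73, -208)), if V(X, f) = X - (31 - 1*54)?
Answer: I*√29294 ≈ 171.15*I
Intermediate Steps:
V(X, f) = 23 + X (V(X, f) = X - (31 - 54) = X - 1*(-23) = X + 23 = 23 + X)
√(-29390 + V(73, -208)) = √(-29390 + (23 + 73)) = √(-29390 + 96) = √(-29294) = I*√29294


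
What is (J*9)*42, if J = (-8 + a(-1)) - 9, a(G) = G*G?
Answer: -6048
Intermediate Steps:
a(G) = G²
J = -16 (J = (-8 + (-1)²) - 9 = (-8 + 1) - 9 = -7 - 9 = -16)
(J*9)*42 = -16*9*42 = -144*42 = -6048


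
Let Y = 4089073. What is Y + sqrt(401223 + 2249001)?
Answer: 4089073 + 4*sqrt(165639) ≈ 4.0907e+6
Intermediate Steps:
Y + sqrt(401223 + 2249001) = 4089073 + sqrt(401223 + 2249001) = 4089073 + sqrt(2650224) = 4089073 + 4*sqrt(165639)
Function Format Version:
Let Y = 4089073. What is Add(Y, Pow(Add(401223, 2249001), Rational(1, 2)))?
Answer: Add(4089073, Mul(4, Pow(165639, Rational(1, 2)))) ≈ 4.0907e+6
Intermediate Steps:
Add(Y, Pow(Add(401223, 2249001), Rational(1, 2))) = Add(4089073, Pow(Add(401223, 2249001), Rational(1, 2))) = Add(4089073, Pow(2650224, Rational(1, 2))) = Add(4089073, Mul(4, Pow(165639, Rational(1, 2))))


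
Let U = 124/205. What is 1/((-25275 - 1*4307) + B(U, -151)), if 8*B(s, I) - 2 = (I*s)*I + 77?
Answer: -1640/45670961 ≈ -3.5909e-5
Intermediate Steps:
U = 124/205 (U = 124*(1/205) = 124/205 ≈ 0.60488)
B(s, I) = 79/8 + s*I**2/8 (B(s, I) = 1/4 + ((I*s)*I + 77)/8 = 1/4 + (s*I**2 + 77)/8 = 1/4 + (77 + s*I**2)/8 = 1/4 + (77/8 + s*I**2/8) = 79/8 + s*I**2/8)
1/((-25275 - 1*4307) + B(U, -151)) = 1/((-25275 - 1*4307) + (79/8 + (1/8)*(124/205)*(-151)**2)) = 1/((-25275 - 4307) + (79/8 + (1/8)*(124/205)*22801)) = 1/(-29582 + (79/8 + 706831/410)) = 1/(-29582 + 2843519/1640) = 1/(-45670961/1640) = -1640/45670961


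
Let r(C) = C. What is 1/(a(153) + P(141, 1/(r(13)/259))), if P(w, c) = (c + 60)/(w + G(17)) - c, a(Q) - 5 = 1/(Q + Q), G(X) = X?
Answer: -157131/2264881 ≈ -0.069377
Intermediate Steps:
a(Q) = 5 + 1/(2*Q) (a(Q) = 5 + 1/(Q + Q) = 5 + 1/(2*Q))
P(w, c) = -c + (60 + c)/(17 + w) (P(w, c) = (c + 60)/(w + 17) - c = (60 + c)/(17 + w) - c = -c + (60 + c)/(17 + w))
1/(a(153) + P(141, 1/(r(13)/259))) = 1/((5 + (1/2)/153) + (60 - 16/(13/259) - 1*141/13/259)/(17 + 141)) = 1/((5 + (1/2)*(1/153)) + (60 - 16/(13*(1/259)) - 1*141/13*(1/259))/158) = 1/((5 + 1/306) + (60 - 16/13/259 - 1*141/13/259)/158) = 1/(1531/306 + (60 - 16*259/13 - 1*259/13*141)/158) = 1/(1531/306 + (60 - 4144/13 - 36519/13)/158) = 1/(1531/306 + (1/158)*(-39883/13)) = 1/(1531/306 - 39883/2054) = 1/(-2264881/157131) = -157131/2264881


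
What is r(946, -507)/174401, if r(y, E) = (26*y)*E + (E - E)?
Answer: -12470172/174401 ≈ -71.503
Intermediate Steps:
r(y, E) = 26*E*y (r(y, E) = 26*E*y + 0 = 26*E*y)
r(946, -507)/174401 = (26*(-507)*946)/174401 = -12470172*1/174401 = -12470172/174401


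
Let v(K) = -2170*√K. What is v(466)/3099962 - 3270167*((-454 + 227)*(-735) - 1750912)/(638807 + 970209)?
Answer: 5180163629189/1609016 - 1085*√466/1549981 ≈ 3.2195e+6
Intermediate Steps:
v(466)/3099962 - 3270167*((-454 + 227)*(-735) - 1750912)/(638807 + 970209) = -2170*√466/3099962 - 3270167*((-454 + 227)*(-735) - 1750912)/(638807 + 970209) = -2170*√466*(1/3099962) - 3270167/(1609016/(-227*(-735) - 1750912)) = -1085*√466/1549981 - 3270167/(1609016/(166845 - 1750912)) = -1085*√466/1549981 - 3270167/(1609016/(-1584067)) = -1085*√466/1549981 - 3270167/(1609016*(-1/1584067)) = -1085*√466/1549981 - 3270167/(-1609016/1584067) = -1085*√466/1549981 - 3270167*(-1584067/1609016) = -1085*√466/1549981 + 5180163629189/1609016 = 5180163629189/1609016 - 1085*√466/1549981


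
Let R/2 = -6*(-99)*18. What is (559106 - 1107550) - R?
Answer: -569828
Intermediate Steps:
R = 21384 (R = 2*(-6*(-99)*18) = 2*(594*18) = 2*10692 = 21384)
(559106 - 1107550) - R = (559106 - 1107550) - 1*21384 = -548444 - 21384 = -569828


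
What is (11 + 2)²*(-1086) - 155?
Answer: -183689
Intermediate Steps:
(11 + 2)²*(-1086) - 155 = 13²*(-1086) - 155 = 169*(-1086) - 155 = -183534 - 155 = -183689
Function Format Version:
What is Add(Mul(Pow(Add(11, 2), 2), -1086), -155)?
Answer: -183689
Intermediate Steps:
Add(Mul(Pow(Add(11, 2), 2), -1086), -155) = Add(Mul(Pow(13, 2), -1086), -155) = Add(Mul(169, -1086), -155) = Add(-183534, -155) = -183689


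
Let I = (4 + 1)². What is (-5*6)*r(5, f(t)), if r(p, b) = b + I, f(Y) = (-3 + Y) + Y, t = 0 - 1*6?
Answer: -300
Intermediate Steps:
t = -6 (t = 0 - 6 = -6)
I = 25 (I = 5² = 25)
f(Y) = -3 + 2*Y
r(p, b) = 25 + b (r(p, b) = b + 25 = 25 + b)
(-5*6)*r(5, f(t)) = (-5*6)*(25 + (-3 + 2*(-6))) = -30*(25 + (-3 - 12)) = -30*(25 - 15) = -30*10 = -300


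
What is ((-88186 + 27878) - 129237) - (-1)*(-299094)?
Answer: -488639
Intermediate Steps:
((-88186 + 27878) - 129237) - (-1)*(-299094) = (-60308 - 129237) - 1*299094 = -189545 - 299094 = -488639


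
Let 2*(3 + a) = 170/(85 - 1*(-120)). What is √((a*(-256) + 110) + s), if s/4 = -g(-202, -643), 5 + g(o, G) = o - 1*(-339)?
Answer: √409918/41 ≈ 15.616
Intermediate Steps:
a = -106/41 (a = -3 + (170/(85 - 1*(-120)))/2 = -3 + (170/(85 + 120))/2 = -3 + (170/205)/2 = -3 + (170*(1/205))/2 = -3 + (½)*(34/41) = -3 + 17/41 = -106/41 ≈ -2.5854)
g(o, G) = 334 + o (g(o, G) = -5 + (o - 1*(-339)) = -5 + (o + 339) = -5 + (339 + o) = 334 + o)
s = -528 (s = 4*(-(334 - 202)) = 4*(-1*132) = 4*(-132) = -528)
√((a*(-256) + 110) + s) = √((-106/41*(-256) + 110) - 528) = √((27136/41 + 110) - 528) = √(31646/41 - 528) = √(9998/41) = √409918/41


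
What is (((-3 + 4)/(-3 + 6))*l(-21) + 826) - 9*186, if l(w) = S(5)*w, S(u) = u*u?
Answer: -1023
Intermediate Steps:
S(u) = u²
l(w) = 25*w (l(w) = 5²*w = 25*w)
(((-3 + 4)/(-3 + 6))*l(-21) + 826) - 9*186 = (((-3 + 4)/(-3 + 6))*(25*(-21)) + 826) - 9*186 = ((1/3)*(-525) + 826) - 1674 = ((1*(⅓))*(-525) + 826) - 1674 = ((⅓)*(-525) + 826) - 1674 = (-175 + 826) - 1674 = 651 - 1674 = -1023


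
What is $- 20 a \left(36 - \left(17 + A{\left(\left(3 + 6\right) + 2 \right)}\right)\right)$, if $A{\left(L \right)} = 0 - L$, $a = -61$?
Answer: $36600$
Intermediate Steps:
$A{\left(L \right)} = - L$
$- 20 a \left(36 - \left(17 + A{\left(\left(3 + 6\right) + 2 \right)}\right)\right) = \left(-20\right) \left(-61\right) \left(36 - \left(17 - \left(\left(3 + 6\right) + 2\right)\right)\right) = 1220 \left(36 - \left(17 - \left(9 + 2\right)\right)\right) = 1220 \left(36 - \left(17 - 11\right)\right) = 1220 \left(36 - 6\right) = 1220 \cdot 30 = 36600$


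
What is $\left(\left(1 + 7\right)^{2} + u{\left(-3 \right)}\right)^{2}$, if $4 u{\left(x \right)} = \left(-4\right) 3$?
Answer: $3721$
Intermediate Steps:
$u{\left(x \right)} = -3$ ($u{\left(x \right)} = \frac{\left(-4\right) 3}{4} = \frac{1}{4} \left(-12\right) = -3$)
$\left(\left(1 + 7\right)^{2} + u{\left(-3 \right)}\right)^{2} = \left(\left(1 + 7\right)^{2} - 3\right)^{2} = \left(8^{2} - 3\right)^{2} = \left(64 - 3\right)^{2} = 61^{2} = 3721$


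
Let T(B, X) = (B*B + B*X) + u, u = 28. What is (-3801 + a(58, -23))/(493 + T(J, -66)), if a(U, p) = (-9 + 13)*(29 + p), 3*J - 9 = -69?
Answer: -1259/747 ≈ -1.6854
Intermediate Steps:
J = -20 (J = 3 + (1/3)*(-69) = 3 - 23 = -20)
a(U, p) = 116 + 4*p (a(U, p) = 4*(29 + p) = 116 + 4*p)
T(B, X) = 28 + B**2 + B*X (T(B, X) = (B*B + B*X) + 28 = (B**2 + B*X) + 28 = 28 + B**2 + B*X)
(-3801 + a(58, -23))/(493 + T(J, -66)) = (-3801 + (116 + 4*(-23)))/(493 + (28 + (-20)**2 - 20*(-66))) = (-3801 + (116 - 92))/(493 + (28 + 400 + 1320)) = (-3801 + 24)/(493 + 1748) = -3777/2241 = -3777*1/2241 = -1259/747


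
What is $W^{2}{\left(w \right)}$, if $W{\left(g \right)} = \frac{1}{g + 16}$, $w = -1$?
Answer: $\frac{1}{225} \approx 0.0044444$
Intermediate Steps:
$W{\left(g \right)} = \frac{1}{16 + g}$
$W^{2}{\left(w \right)} = \left(\frac{1}{16 - 1}\right)^{2} = \left(\frac{1}{15}\right)^{2} = \frac{1}{225}$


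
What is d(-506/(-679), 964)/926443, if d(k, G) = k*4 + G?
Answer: 656580/629054797 ≈ 0.0010438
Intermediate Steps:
d(k, G) = G + 4*k (d(k, G) = 4*k + G = G + 4*k)
d(-506/(-679), 964)/926443 = (964 + 4*(-506/(-679)))/926443 = (964 + 4*(-506*(-1/679)))*(1/926443) = (964 + 4*(506/679))*(1/926443) = (964 + 2024/679)*(1/926443) = (656580/679)*(1/926443) = 656580/629054797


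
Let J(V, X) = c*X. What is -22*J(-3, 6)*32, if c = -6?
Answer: 25344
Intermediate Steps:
J(V, X) = -6*X
-22*J(-3, 6)*32 = -(-132)*6*32 = -22*(-36)*32 = 792*32 = 25344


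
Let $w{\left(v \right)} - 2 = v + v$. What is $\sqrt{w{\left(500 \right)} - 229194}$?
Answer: $4 i \sqrt{14262} \approx 477.69 i$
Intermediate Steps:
$w{\left(v \right)} = 2 + 2 v$ ($w{\left(v \right)} = 2 + \left(v + v\right) = 2 + 2 v$)
$\sqrt{w{\left(500 \right)} - 229194} = \sqrt{\left(2 + 2 \cdot 500\right) - 229194} = \sqrt{\left(2 + 1000\right) - 229194} = \sqrt{1002 - 229194} = \sqrt{-228192} = 4 i \sqrt{14262}$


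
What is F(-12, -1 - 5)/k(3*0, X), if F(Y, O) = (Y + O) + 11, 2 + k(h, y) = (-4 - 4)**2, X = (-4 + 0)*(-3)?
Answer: -7/62 ≈ -0.11290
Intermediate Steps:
X = 12 (X = -4*(-3) = 12)
k(h, y) = 62 (k(h, y) = -2 + (-4 - 4)**2 = -2 + (-8)**2 = -2 + 64 = 62)
F(Y, O) = 11 + O + Y (F(Y, O) = (O + Y) + 11 = 11 + O + Y)
F(-12, -1 - 5)/k(3*0, X) = (11 + (-1 - 5) - 12)/62 = (11 - 6 - 12)/62 = (1/62)*(-7) = -7/62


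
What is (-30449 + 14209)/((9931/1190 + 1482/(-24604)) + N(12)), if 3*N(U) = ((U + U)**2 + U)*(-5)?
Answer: 59435882800/3556325757 ≈ 16.713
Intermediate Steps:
N(U) = -20*U**2/3 - 5*U/3 (N(U) = (((U + U)**2 + U)*(-5))/3 = (((2*U)**2 + U)*(-5))/3 = ((4*U**2 + U)*(-5))/3 = ((U + 4*U**2)*(-5))/3 = (-20*U**2 - 5*U)/3 = -20*U**2/3 - 5*U/3)
(-30449 + 14209)/((9931/1190 + 1482/(-24604)) + N(12)) = (-30449 + 14209)/((9931/1190 + 1482/(-24604)) - 5/3*12*(1 + 4*12)) = -16240/((9931*(1/1190) + 1482*(-1/24604)) - 5/3*12*(1 + 48)) = -16240/((9931/1190 - 741/12302) - 5/3*12*49) = -16240/(30322343/3659845 - 980) = -16240/(-3556325757/3659845) = -16240*(-3659845/3556325757) = 59435882800/3556325757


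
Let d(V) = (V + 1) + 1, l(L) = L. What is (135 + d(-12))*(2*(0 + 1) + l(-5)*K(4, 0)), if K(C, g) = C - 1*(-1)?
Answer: -2875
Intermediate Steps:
K(C, g) = 1 + C (K(C, g) = C + 1 = 1 + C)
d(V) = 2 + V (d(V) = (1 + V) + 1 = 2 + V)
(135 + d(-12))*(2*(0 + 1) + l(-5)*K(4, 0)) = (135 + (2 - 12))*(2*(0 + 1) - 5*(1 + 4)) = (135 - 10)*(2*1 - 5*5) = 125*(2 - 25) = 125*(-23) = -2875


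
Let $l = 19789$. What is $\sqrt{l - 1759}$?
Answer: $\sqrt{18030} \approx 134.28$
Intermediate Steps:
$\sqrt{l - 1759} = \sqrt{19789 - 1759} = \sqrt{18030}$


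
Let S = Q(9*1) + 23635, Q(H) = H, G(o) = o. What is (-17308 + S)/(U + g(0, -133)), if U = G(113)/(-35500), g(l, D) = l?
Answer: -224928000/113 ≈ -1.9905e+6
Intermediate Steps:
U = -113/35500 (U = 113/(-35500) = 113*(-1/35500) = -113/35500 ≈ -0.0031831)
S = 23644 (S = 9*1 + 23635 = 9 + 23635 = 23644)
(-17308 + S)/(U + g(0, -133)) = (-17308 + 23644)/(-113/35500 + 0) = 6336/(-113/35500) = 6336*(-35500/113) = -224928000/113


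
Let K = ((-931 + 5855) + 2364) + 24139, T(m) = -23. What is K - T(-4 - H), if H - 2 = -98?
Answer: 31450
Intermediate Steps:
H = -96 (H = 2 - 98 = -96)
K = 31427 (K = (4924 + 2364) + 24139 = 7288 + 24139 = 31427)
K - T(-4 - H) = 31427 - 1*(-23) = 31427 + 23 = 31450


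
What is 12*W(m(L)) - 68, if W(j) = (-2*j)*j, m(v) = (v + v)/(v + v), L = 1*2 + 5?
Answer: -92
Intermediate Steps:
L = 7 (L = 2 + 5 = 7)
m(v) = 1 (m(v) = (2*v)/((2*v)) = (2*v)*(1/(2*v)) = 1)
W(j) = -2*j**2
12*W(m(L)) - 68 = 12*(-2*1**2) - 68 = 12*(-2*1) - 68 = 12*(-2) - 68 = -24 - 68 = -92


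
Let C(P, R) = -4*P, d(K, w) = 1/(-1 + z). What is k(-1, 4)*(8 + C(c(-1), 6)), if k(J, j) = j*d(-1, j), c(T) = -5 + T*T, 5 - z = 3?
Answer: 96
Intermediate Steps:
z = 2 (z = 5 - 1*3 = 5 - 3 = 2)
d(K, w) = 1 (d(K, w) = 1/(-1 + 2) = 1/1 = 1)
c(T) = -5 + T**2
k(J, j) = j (k(J, j) = j*1 = j)
k(-1, 4)*(8 + C(c(-1), 6)) = 4*(8 - 4*(-5 + (-1)**2)) = 4*(8 - 4*(-5 + 1)) = 4*(8 - 4*(-4)) = 4*(8 + 16) = 4*24 = 96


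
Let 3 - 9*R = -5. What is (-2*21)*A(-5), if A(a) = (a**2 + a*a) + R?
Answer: -6412/3 ≈ -2137.3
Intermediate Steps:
R = 8/9 (R = 1/3 - 1/9*(-5) = 1/3 + 5/9 = 8/9 ≈ 0.88889)
A(a) = 8/9 + 2*a**2 (A(a) = (a**2 + a*a) + 8/9 = (a**2 + a**2) + 8/9 = 2*a**2 + 8/9 = 8/9 + 2*a**2)
(-2*21)*A(-5) = (-2*21)*(8/9 + 2*(-5)**2) = -42*(8/9 + 2*25) = -42*(8/9 + 50) = -42*458/9 = -6412/3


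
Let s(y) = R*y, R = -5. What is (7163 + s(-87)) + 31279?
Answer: 38877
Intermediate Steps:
s(y) = -5*y
(7163 + s(-87)) + 31279 = (7163 - 5*(-87)) + 31279 = (7163 + 435) + 31279 = 7598 + 31279 = 38877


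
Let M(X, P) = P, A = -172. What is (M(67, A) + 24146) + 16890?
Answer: 40864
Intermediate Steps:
(M(67, A) + 24146) + 16890 = (-172 + 24146) + 16890 = 23974 + 16890 = 40864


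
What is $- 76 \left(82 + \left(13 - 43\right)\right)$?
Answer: $-3952$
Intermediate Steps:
$- 76 \left(82 + \left(13 - 43\right)\right) = - 76 \left(82 - 30\right) = - 76 \cdot 52 = \left(-1\right) 3952 = -3952$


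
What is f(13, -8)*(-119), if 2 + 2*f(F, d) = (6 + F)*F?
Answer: -29155/2 ≈ -14578.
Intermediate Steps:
f(F, d) = -1 + F*(6 + F)/2 (f(F, d) = -1 + ((6 + F)*F)/2 = -1 + (F*(6 + F))/2 = -1 + F*(6 + F)/2)
f(13, -8)*(-119) = (-1 + (½)*13² + 3*13)*(-119) = (-1 + (½)*169 + 39)*(-119) = (-1 + 169/2 + 39)*(-119) = (245/2)*(-119) = -29155/2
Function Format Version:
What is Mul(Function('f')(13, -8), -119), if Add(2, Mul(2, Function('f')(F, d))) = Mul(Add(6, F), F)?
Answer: Rational(-29155, 2) ≈ -14578.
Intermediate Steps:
Function('f')(F, d) = Add(-1, Mul(Rational(1, 2), F, Add(6, F))) (Function('f')(F, d) = Add(-1, Mul(Rational(1, 2), Mul(Add(6, F), F))) = Add(-1, Mul(Rational(1, 2), Mul(F, Add(6, F)))) = Add(-1, Mul(Rational(1, 2), F, Add(6, F))))
Mul(Function('f')(13, -8), -119) = Mul(Add(-1, Mul(Rational(1, 2), Pow(13, 2)), Mul(3, 13)), -119) = Mul(Add(-1, Mul(Rational(1, 2), 169), 39), -119) = Mul(Add(-1, Rational(169, 2), 39), -119) = Mul(Rational(245, 2), -119) = Rational(-29155, 2)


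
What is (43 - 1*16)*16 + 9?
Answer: 441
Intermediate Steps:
(43 - 1*16)*16 + 9 = (43 - 16)*16 + 9 = 27*16 + 9 = 432 + 9 = 441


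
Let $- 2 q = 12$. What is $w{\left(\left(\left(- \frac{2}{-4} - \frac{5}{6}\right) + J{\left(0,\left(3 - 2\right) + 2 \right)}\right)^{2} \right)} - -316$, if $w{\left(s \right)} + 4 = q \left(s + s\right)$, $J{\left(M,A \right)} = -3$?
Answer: $\frac{536}{3} \approx 178.67$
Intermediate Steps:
$q = -6$ ($q = \left(- \frac{1}{2}\right) 12 = -6$)
$w{\left(s \right)} = -4 - 12 s$ ($w{\left(s \right)} = -4 - 6 \left(s + s\right) = -4 - 6 \cdot 2 s = -4 - 12 s$)
$w{\left(\left(\left(- \frac{2}{-4} - \frac{5}{6}\right) + J{\left(0,\left(3 - 2\right) + 2 \right)}\right)^{2} \right)} - -316 = \left(-4 - 12 \left(\left(- \frac{2}{-4} - \frac{5}{6}\right) - 3\right)^{2}\right) - -316 = \left(-4 - 12 \left(\left(\left(-2\right) \left(- \frac{1}{4}\right) - \frac{5}{6}\right) - 3\right)^{2}\right) + 316 = \left(-4 - 12 \left(\left(\frac{1}{2} - \frac{5}{6}\right) - 3\right)^{2}\right) + 316 = \left(-4 - 12 \left(- \frac{1}{3} - 3\right)^{2}\right) + 316 = \left(-4 - 12 \left(- \frac{10}{3}\right)^{2}\right) + 316 = \left(-4 - \frac{400}{3}\right) + 316 = - \frac{412}{3} + 316 = \frac{536}{3}$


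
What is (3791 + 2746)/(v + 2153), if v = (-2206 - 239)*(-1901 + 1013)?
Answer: 6537/2173313 ≈ 0.0030079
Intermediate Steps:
v = 2171160 (v = -2445*(-888) = 2171160)
(3791 + 2746)/(v + 2153) = (3791 + 2746)/(2171160 + 2153) = 6537/2173313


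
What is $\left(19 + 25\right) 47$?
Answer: $2068$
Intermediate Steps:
$\left(19 + 25\right) 47 = 44 \cdot 47 = 2068$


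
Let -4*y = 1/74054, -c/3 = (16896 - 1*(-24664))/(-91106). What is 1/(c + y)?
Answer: 13493527448/18466059887 ≈ 0.73072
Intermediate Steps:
c = 62340/45553 (c = -3*(16896 - 1*(-24664))/(-91106) = -3*(16896 + 24664)*(-1)/91106 = -124680*(-1)/91106 = -3*(-20780/45553) = 62340/45553 ≈ 1.3685)
y = -1/296216 (y = -¼/74054 = -¼*1/74054 = -1/296216 ≈ -3.3759e-6)
1/(c + y) = 1/(62340/45553 - 1/296216) = 1/(18466059887/13493527448) = 13493527448/18466059887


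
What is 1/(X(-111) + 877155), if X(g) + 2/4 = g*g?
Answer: 2/1778951 ≈ 1.1243e-6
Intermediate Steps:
X(g) = -½ + g² (X(g) = -½ + g*g = -½ + g²)
1/(X(-111) + 877155) = 1/((-½ + (-111)²) + 877155) = 1/((-½ + 12321) + 877155) = 1/(24641/2 + 877155) = 1/(1778951/2) = 2/1778951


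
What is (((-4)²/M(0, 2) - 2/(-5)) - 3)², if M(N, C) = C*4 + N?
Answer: 9/25 ≈ 0.36000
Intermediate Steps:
M(N, C) = N + 4*C (M(N, C) = 4*C + N = N + 4*C)
(((-4)²/M(0, 2) - 2/(-5)) - 3)² = (((-4)²/(0 + 4*2) - 2/(-5)) - 3)² = ((16/(0 + 8) - 2*(-⅕)) - 3)² = ((16/8 + ⅖) - 3)² = ((16*(⅛) + ⅖) - 3)² = ((2 + ⅖) - 3)² = (12/5 - 3)² = (-⅗)² = 9/25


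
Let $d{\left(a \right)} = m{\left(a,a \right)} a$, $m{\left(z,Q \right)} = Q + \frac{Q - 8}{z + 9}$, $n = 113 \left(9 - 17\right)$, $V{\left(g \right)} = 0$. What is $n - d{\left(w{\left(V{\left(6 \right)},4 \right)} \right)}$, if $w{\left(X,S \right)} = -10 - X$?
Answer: $-824$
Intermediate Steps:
$n = -904$ ($n = 113 \left(-8\right) = -904$)
$m{\left(z,Q \right)} = Q + \frac{-8 + Q}{9 + z}$
$d{\left(a \right)} = \frac{a \left(-8 + a^{2} + 10 a\right)}{9 + a}$ ($d{\left(a \right)} = \frac{-8 + 10 a + a a}{9 + a} a = \frac{-8 + 10 a + a^{2}}{9 + a} a = \frac{-8 + a^{2} + 10 a}{9 + a} a = \frac{a \left(-8 + a^{2} + 10 a\right)}{9 + a}$)
$n - d{\left(w{\left(V{\left(6 \right)},4 \right)} \right)} = -904 - \frac{\left(-10 - 0\right) \left(-8 + \left(-10 - 0\right)^{2} + 10 \left(-10 - 0\right)\right)}{9 - 10} = -904 - \frac{\left(-10 + 0\right) \left(-8 + \left(-10 + 0\right)^{2} + 10 \left(-10 + 0\right)\right)}{9 + \left(-10 + 0\right)} = -904 - - \frac{10 \left(-8 + \left(-10\right)^{2} + 10 \left(-10\right)\right)}{9 - 10} = -904 - - \frac{10 \left(-8 + 100 - 100\right)}{-1} = -904 - \left(-10\right) \left(-1\right) \left(-8\right) = -904 - -80 = -904 + 80 = -824$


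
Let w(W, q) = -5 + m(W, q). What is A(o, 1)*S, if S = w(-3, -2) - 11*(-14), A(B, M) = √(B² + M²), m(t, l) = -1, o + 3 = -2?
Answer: 148*√26 ≈ 754.66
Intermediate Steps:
o = -5 (o = -3 - 2 = -5)
w(W, q) = -6 (w(W, q) = -5 - 1 = -6)
S = 148 (S = -6 - 11*(-14) = -6 + 154 = 148)
A(o, 1)*S = √((-5)² + 1²)*148 = √(25 + 1)*148 = √26*148 = 148*√26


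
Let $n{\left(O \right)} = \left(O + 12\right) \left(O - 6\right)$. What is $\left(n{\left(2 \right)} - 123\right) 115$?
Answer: $-20585$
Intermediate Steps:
$n{\left(O \right)} = \left(-6 + O\right) \left(12 + O\right)$ ($n{\left(O \right)} = \left(12 + O\right) \left(-6 + O\right) = \left(-6 + O\right) \left(12 + O\right)$)
$\left(n{\left(2 \right)} - 123\right) 115 = \left(\left(-72 + 2^{2} + 6 \cdot 2\right) - 123\right) 115 = \left(\left(-72 + 4 + 12\right) - 123\right) 115 = \left(-56 - 123\right) 115 = \left(-179\right) 115 = -20585$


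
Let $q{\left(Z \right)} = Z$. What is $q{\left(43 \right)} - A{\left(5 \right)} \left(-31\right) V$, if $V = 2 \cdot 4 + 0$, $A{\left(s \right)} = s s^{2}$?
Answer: $31043$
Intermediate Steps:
$A{\left(s \right)} = s^{3}$
$V = 8$ ($V = 8 + 0 = 8$)
$q{\left(43 \right)} - A{\left(5 \right)} \left(-31\right) V = 43 - 5^{3} \left(-31\right) 8 = 43 - 125 \left(-31\right) 8 = 43 - \left(-3875\right) 8 = 43 - -31000 = 43 + 31000 = 31043$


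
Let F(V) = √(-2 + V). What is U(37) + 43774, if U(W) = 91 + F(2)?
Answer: 43865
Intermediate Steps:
U(W) = 91 (U(W) = 91 + √(-2 + 2) = 91 + √0 = 91 + 0 = 91)
U(37) + 43774 = 91 + 43774 = 43865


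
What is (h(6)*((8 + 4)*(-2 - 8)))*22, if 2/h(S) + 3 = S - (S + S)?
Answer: 1760/3 ≈ 586.67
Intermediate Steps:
h(S) = 2/(-3 - S) (h(S) = 2/(-3 + (S - (S + S))) = 2/(-3 + (S - 2*S)) = 2/(-3 - S))
(h(6)*((8 + 4)*(-2 - 8)))*22 = ((-2/(3 + 6))*((8 + 4)*(-2 - 8)))*22 = ((-2/9)*(12*(-10)))*22 = (-2*⅑*(-120))*22 = -2/9*(-120)*22 = (80/3)*22 = 1760/3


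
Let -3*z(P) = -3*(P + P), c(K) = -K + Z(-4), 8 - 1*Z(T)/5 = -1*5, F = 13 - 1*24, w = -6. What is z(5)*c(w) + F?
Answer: 699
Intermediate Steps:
F = -11 (F = 13 - 24 = -11)
Z(T) = 65 (Z(T) = 40 - (-5)*5 = 40 - 5*(-5) = 40 + 25 = 65)
c(K) = 65 - K (c(K) = -K + 65 = 65 - K)
z(P) = 2*P (z(P) = -(-1)*(P + P) = -(-1)*2*P = -(-2)*P = 2*P)
z(5)*c(w) + F = (2*5)*(65 - 1*(-6)) - 11 = 10*(65 + 6) - 11 = 10*71 - 11 = 710 - 11 = 699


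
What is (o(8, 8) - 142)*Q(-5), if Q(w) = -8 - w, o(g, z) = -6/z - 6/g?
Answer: 861/2 ≈ 430.50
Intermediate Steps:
o(g, z) = -6/g - 6/z
(o(8, 8) - 142)*Q(-5) = ((-6/8 - 6/8) - 142)*(-8 - 1*(-5)) = ((-6*⅛ - 6*⅛) - 142)*(-8 + 5) = ((-¾ - ¾) - 142)*(-3) = (-3/2 - 142)*(-3) = -287/2*(-3) = 861/2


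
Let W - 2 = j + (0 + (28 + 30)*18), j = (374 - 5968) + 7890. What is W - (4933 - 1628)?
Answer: 37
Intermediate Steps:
j = 2296 (j = -5594 + 7890 = 2296)
W = 3342 (W = 2 + (2296 + (0 + (28 + 30)*18)) = 2 + (2296 + (0 + 58*18)) = 2 + (2296 + (0 + 1044)) = 2 + (2296 + 1044) = 2 + 3340 = 3342)
W - (4933 - 1628) = 3342 - (4933 - 1628) = 3342 - 1*3305 = 3342 - 3305 = 37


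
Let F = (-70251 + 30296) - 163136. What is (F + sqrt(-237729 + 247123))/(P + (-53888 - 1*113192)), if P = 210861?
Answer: -203091/43781 + sqrt(9394)/43781 ≈ -4.6366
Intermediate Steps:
F = -203091 (F = -39955 - 163136 = -203091)
(F + sqrt(-237729 + 247123))/(P + (-53888 - 1*113192)) = (-203091 + sqrt(-237729 + 247123))/(210861 + (-53888 - 1*113192)) = (-203091 + sqrt(9394))/(210861 + (-53888 - 113192)) = (-203091 + sqrt(9394))/(210861 - 167080) = (-203091 + sqrt(9394))/43781 = (-203091 + sqrt(9394))*(1/43781) = -203091/43781 + sqrt(9394)/43781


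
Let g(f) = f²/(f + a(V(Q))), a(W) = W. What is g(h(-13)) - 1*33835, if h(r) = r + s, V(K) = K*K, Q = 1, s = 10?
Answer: -67679/2 ≈ -33840.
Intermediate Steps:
V(K) = K²
h(r) = 10 + r (h(r) = r + 10 = 10 + r)
g(f) = f²/(1 + f) (g(f) = f²/(f + 1²) = f²/(f + 1) = f²/(1 + f))
g(h(-13)) - 1*33835 = (10 - 13)²/(1 + (10 - 13)) - 1*33835 = (-3)²/(1 - 3) - 33835 = 9/(-2) - 33835 = 9*(-½) - 33835 = -9/2 - 33835 = -67679/2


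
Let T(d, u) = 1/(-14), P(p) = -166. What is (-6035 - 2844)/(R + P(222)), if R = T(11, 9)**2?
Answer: 1740284/32535 ≈ 53.490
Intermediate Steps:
T(d, u) = -1/14
R = 1/196 (R = (-1/14)**2 = 1/196 ≈ 0.0051020)
(-6035 - 2844)/(R + P(222)) = (-6035 - 2844)/(1/196 - 166) = -8879/(-32535/196) = -8879*(-196/32535) = 1740284/32535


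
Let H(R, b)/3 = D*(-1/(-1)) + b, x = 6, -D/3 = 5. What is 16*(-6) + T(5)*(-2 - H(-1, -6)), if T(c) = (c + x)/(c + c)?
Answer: -289/10 ≈ -28.900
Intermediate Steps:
D = -15 (D = -3*5 = -15)
H(R, b) = -45 + 3*b (H(R, b) = 3*(-(-15)/(-1) + b) = 3*(-(-15)*(-1) + b) = 3*(-15*1 + b) = 3*(-15 + b) = -45 + 3*b)
T(c) = (6 + c)/(2*c) (T(c) = (c + 6)/(c + c) = (6 + c)/((2*c)) = (6 + c)*(1/(2*c)) = (6 + c)/(2*c))
16*(-6) + T(5)*(-2 - H(-1, -6)) = 16*(-6) + ((½)*(6 + 5)/5)*(-2 - (-45 + 3*(-6))) = -96 + ((½)*(⅕)*11)*(-2 - (-45 - 18)) = -96 + 11*(-2 - 1*(-63))/10 = -96 + 11*(-2 + 63)/10 = -96 + (11/10)*61 = -96 + 671/10 = -289/10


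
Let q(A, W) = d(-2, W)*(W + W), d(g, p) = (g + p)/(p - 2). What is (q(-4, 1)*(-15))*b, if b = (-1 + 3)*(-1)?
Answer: 60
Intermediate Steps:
d(g, p) = (g + p)/(-2 + p)
q(A, W) = 2*W (q(A, W) = ((-2 + W)/(-2 + W))*(W + W) = 1*(2*W) = 2*W)
b = -2 (b = 2*(-1) = -2)
(q(-4, 1)*(-15))*b = ((2*1)*(-15))*(-2) = (2*(-15))*(-2) = -30*(-2) = 60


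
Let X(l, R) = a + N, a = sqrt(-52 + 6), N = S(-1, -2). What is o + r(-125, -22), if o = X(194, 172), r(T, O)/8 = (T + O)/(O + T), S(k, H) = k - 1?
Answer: 6 + I*sqrt(46) ≈ 6.0 + 6.7823*I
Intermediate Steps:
S(k, H) = -1 + k
N = -2 (N = -1 - 1 = -2)
a = I*sqrt(46) (a = sqrt(-46) = I*sqrt(46) ≈ 6.7823*I)
r(T, O) = 8 (r(T, O) = 8*((T + O)/(O + T)) = 8*((O + T)/(O + T)) = 8*1 = 8)
X(l, R) = -2 + I*sqrt(46) (X(l, R) = I*sqrt(46) - 2 = -2 + I*sqrt(46))
o = -2 + I*sqrt(46) ≈ -2.0 + 6.7823*I
o + r(-125, -22) = (-2 + I*sqrt(46)) + 8 = 6 + I*sqrt(46)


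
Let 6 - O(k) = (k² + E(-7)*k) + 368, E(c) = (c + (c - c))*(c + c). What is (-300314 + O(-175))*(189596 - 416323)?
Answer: 71226513777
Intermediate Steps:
E(c) = 2*c² (E(c) = (c + 0)*(2*c) = c*(2*c) = 2*c²)
O(k) = -362 - k² - 98*k (O(k) = 6 - ((k² + (2*(-7)²)*k) + 368) = 6 - ((k² + (2*49)*k) + 368) = 6 - ((k² + 98*k) + 368) = 6 - (368 + k² + 98*k) = 6 + (-368 - k² - 98*k) = -362 - k² - 98*k)
(-300314 + O(-175))*(189596 - 416323) = (-300314 + (-362 - 1*(-175)² - 98*(-175)))*(189596 - 416323) = (-300314 + (-362 - 1*30625 + 17150))*(-226727) = (-300314 + (-362 - 30625 + 17150))*(-226727) = (-300314 - 13837)*(-226727) = -314151*(-226727) = 71226513777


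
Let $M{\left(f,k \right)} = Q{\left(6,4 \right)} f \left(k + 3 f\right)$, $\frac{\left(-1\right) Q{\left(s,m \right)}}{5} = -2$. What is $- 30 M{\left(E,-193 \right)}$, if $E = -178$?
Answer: $-38821800$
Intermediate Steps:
$Q{\left(s,m \right)} = 10$ ($Q{\left(s,m \right)} = \left(-5\right) \left(-2\right) = 10$)
$M{\left(f,k \right)} = 10 f \left(k + 3 f\right)$
$- 30 M{\left(E,-193 \right)} = - 30 \cdot 10 \left(-178\right) \left(-193 + 3 \left(-178\right)\right) = - 30 \cdot 10 \left(-178\right) \left(-193 - 534\right) = - 30 \cdot 10 \left(-178\right) \left(-727\right) = \left(-30\right) 1294060 = -38821800$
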